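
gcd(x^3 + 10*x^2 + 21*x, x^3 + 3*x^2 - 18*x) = x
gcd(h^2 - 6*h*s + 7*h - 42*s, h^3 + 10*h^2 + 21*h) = h + 7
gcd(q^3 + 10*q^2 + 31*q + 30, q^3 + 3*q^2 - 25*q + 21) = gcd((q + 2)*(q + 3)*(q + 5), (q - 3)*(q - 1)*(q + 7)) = 1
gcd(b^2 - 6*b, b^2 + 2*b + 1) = 1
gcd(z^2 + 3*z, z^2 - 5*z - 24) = z + 3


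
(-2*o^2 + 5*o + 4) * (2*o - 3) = -4*o^3 + 16*o^2 - 7*o - 12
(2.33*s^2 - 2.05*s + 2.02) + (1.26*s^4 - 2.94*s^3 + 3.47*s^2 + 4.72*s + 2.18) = 1.26*s^4 - 2.94*s^3 + 5.8*s^2 + 2.67*s + 4.2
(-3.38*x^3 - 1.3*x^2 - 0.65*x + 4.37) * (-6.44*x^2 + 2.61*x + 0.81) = 21.7672*x^5 - 0.449799999999998*x^4 - 1.9448*x^3 - 30.8923*x^2 + 10.8792*x + 3.5397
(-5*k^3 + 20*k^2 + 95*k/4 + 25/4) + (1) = -5*k^3 + 20*k^2 + 95*k/4 + 29/4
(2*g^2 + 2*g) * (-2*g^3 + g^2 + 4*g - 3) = -4*g^5 - 2*g^4 + 10*g^3 + 2*g^2 - 6*g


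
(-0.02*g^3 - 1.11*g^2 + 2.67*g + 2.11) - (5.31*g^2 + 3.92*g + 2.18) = -0.02*g^3 - 6.42*g^2 - 1.25*g - 0.0700000000000003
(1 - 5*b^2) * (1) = 1 - 5*b^2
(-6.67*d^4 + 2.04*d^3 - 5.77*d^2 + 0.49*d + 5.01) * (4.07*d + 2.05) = -27.1469*d^5 - 5.3707*d^4 - 19.3019*d^3 - 9.8342*d^2 + 21.3952*d + 10.2705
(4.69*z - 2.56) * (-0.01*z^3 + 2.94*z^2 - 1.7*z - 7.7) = -0.0469*z^4 + 13.8142*z^3 - 15.4994*z^2 - 31.761*z + 19.712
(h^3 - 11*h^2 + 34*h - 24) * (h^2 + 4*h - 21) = h^5 - 7*h^4 - 31*h^3 + 343*h^2 - 810*h + 504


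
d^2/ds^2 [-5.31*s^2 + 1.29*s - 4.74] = -10.6200000000000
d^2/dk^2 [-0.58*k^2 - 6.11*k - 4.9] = -1.16000000000000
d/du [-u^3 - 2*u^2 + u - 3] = -3*u^2 - 4*u + 1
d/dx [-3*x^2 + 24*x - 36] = 24 - 6*x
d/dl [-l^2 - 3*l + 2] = -2*l - 3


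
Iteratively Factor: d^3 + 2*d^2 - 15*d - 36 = (d - 4)*(d^2 + 6*d + 9) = (d - 4)*(d + 3)*(d + 3)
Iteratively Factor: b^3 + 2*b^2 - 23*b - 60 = (b + 3)*(b^2 - b - 20) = (b + 3)*(b + 4)*(b - 5)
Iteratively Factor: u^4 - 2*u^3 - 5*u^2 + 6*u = (u)*(u^3 - 2*u^2 - 5*u + 6) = u*(u - 3)*(u^2 + u - 2) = u*(u - 3)*(u + 2)*(u - 1)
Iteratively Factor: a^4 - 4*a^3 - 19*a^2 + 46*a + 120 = (a - 5)*(a^3 + a^2 - 14*a - 24) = (a - 5)*(a + 3)*(a^2 - 2*a - 8) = (a - 5)*(a - 4)*(a + 3)*(a + 2)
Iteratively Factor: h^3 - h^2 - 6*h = (h)*(h^2 - h - 6) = h*(h + 2)*(h - 3)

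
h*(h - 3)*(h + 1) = h^3 - 2*h^2 - 3*h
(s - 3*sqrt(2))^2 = s^2 - 6*sqrt(2)*s + 18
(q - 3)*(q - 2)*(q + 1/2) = q^3 - 9*q^2/2 + 7*q/2 + 3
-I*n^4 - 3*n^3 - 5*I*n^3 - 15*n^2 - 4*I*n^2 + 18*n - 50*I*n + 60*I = (n + 6)*(n - 5*I)*(n + 2*I)*(-I*n + I)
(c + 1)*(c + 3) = c^2 + 4*c + 3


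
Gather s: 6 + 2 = 8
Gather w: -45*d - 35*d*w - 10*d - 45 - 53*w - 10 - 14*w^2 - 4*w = -55*d - 14*w^2 + w*(-35*d - 57) - 55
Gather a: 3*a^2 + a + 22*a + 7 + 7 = 3*a^2 + 23*a + 14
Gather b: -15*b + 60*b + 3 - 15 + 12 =45*b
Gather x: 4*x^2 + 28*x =4*x^2 + 28*x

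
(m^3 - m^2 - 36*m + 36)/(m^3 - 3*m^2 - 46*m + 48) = (m - 6)/(m - 8)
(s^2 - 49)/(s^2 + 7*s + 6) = (s^2 - 49)/(s^2 + 7*s + 6)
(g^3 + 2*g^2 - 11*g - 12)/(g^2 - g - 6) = (g^2 + 5*g + 4)/(g + 2)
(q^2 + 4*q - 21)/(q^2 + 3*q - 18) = (q + 7)/(q + 6)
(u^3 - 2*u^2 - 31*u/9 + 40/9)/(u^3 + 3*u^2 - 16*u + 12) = (u^2 - u - 40/9)/(u^2 + 4*u - 12)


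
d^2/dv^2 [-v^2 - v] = -2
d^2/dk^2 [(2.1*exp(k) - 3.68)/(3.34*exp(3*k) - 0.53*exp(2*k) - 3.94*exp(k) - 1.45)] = (93.7070399999999*exp(6*k) - 380.625732*exp(5*k) + 182.788226*exp(4*k) + 220.548488*exp(3*k) - 193.136988*exp(2*k) - 57.811828*exp(k) + 25.43909)*exp(k)/(37.259704*exp(9*k) - 17.737404*exp(8*k) - 129.044574*exp(7*k) - 6.82820899999999*exp(6*k) + 167.626974*exp(5*k) + 88.584081*exp(4*k) - 58.263274*exp(3*k) - 70.870635*exp(2*k) - 24.85155*exp(k) - 3.048625)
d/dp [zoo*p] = zoo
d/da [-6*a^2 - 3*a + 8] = -12*a - 3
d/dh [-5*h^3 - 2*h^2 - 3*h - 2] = -15*h^2 - 4*h - 3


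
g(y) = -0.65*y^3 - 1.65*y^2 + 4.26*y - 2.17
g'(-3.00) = -3.39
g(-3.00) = -12.25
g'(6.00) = -85.74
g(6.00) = -176.41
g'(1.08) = -1.58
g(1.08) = -0.31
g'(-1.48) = 4.87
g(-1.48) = -9.98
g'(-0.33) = 5.14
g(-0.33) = -3.73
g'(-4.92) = -26.71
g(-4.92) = 14.34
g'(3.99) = -39.95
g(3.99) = -52.73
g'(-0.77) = 5.64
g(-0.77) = -6.13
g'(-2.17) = 2.24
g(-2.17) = -12.54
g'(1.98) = -9.92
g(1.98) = -5.25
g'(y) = -1.95*y^2 - 3.3*y + 4.26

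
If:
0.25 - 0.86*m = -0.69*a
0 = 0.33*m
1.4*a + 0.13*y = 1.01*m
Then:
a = -0.36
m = 0.00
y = 3.90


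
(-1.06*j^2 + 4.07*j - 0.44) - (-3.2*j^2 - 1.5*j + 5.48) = 2.14*j^2 + 5.57*j - 5.92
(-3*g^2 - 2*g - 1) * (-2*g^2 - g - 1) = 6*g^4 + 7*g^3 + 7*g^2 + 3*g + 1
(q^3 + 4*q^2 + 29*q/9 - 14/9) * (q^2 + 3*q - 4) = q^5 + 7*q^4 + 101*q^3/9 - 71*q^2/9 - 158*q/9 + 56/9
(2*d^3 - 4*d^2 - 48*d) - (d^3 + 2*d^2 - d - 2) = d^3 - 6*d^2 - 47*d + 2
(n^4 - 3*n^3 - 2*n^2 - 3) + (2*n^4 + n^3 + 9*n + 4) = 3*n^4 - 2*n^3 - 2*n^2 + 9*n + 1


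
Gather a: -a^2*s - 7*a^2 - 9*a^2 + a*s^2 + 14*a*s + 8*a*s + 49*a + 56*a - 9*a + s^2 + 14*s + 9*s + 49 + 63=a^2*(-s - 16) + a*(s^2 + 22*s + 96) + s^2 + 23*s + 112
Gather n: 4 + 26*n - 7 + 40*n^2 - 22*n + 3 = 40*n^2 + 4*n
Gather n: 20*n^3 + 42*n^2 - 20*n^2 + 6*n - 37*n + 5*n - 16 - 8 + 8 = 20*n^3 + 22*n^2 - 26*n - 16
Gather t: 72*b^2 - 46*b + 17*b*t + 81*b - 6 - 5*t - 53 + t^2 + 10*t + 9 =72*b^2 + 35*b + t^2 + t*(17*b + 5) - 50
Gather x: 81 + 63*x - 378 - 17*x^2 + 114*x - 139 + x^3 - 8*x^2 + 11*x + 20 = x^3 - 25*x^2 + 188*x - 416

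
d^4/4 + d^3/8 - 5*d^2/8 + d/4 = d*(d/4 + 1/2)*(d - 1)*(d - 1/2)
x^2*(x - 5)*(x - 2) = x^4 - 7*x^3 + 10*x^2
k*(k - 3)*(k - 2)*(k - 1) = k^4 - 6*k^3 + 11*k^2 - 6*k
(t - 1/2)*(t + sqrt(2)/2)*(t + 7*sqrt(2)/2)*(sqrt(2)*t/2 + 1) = sqrt(2)*t^4/2 - sqrt(2)*t^3/4 + 5*t^3 - 5*t^2/2 + 23*sqrt(2)*t^2/4 - 23*sqrt(2)*t/8 + 7*t/2 - 7/4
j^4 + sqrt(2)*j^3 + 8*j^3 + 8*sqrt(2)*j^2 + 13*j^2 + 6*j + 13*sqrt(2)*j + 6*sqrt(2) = (j + 1)^2*(j + 6)*(j + sqrt(2))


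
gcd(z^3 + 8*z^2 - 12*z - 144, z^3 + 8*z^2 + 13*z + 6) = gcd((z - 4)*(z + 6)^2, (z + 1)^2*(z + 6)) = z + 6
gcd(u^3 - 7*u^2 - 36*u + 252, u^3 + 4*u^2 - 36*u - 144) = u^2 - 36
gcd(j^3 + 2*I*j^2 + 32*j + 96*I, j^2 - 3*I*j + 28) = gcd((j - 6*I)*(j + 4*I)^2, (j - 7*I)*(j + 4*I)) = j + 4*I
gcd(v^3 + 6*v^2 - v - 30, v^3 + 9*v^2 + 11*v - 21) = v + 3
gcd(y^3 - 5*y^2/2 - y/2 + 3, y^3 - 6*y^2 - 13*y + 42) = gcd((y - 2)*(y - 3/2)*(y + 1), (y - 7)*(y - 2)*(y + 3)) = y - 2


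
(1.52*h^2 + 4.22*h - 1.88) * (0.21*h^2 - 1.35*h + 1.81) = 0.3192*h^4 - 1.1658*h^3 - 3.3406*h^2 + 10.1762*h - 3.4028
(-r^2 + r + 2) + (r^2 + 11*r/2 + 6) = 13*r/2 + 8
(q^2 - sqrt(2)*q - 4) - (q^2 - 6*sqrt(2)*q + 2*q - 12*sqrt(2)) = -2*q + 5*sqrt(2)*q - 4 + 12*sqrt(2)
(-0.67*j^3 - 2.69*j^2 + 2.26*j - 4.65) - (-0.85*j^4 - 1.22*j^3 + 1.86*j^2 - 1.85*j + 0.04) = 0.85*j^4 + 0.55*j^3 - 4.55*j^2 + 4.11*j - 4.69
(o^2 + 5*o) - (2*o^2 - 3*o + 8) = -o^2 + 8*o - 8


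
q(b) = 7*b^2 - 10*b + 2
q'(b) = 14*b - 10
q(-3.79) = 140.45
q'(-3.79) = -63.06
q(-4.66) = 200.61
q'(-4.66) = -75.24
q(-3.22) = 106.78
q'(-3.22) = -55.08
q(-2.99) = 94.48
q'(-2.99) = -51.86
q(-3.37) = 115.20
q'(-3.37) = -57.18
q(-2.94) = 91.91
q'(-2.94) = -51.16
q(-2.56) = 73.48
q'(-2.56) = -45.84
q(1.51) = 2.86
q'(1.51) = 11.14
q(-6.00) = 314.00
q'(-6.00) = -94.00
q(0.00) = 2.00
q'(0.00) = -10.00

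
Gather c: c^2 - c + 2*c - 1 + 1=c^2 + c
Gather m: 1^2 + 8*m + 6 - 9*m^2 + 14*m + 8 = -9*m^2 + 22*m + 15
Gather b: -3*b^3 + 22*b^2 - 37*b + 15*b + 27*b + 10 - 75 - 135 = -3*b^3 + 22*b^2 + 5*b - 200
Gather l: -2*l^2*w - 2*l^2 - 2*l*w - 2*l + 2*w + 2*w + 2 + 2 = l^2*(-2*w - 2) + l*(-2*w - 2) + 4*w + 4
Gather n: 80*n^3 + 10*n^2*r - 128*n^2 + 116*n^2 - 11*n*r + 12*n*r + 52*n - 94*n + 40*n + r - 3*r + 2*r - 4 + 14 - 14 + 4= 80*n^3 + n^2*(10*r - 12) + n*(r - 2)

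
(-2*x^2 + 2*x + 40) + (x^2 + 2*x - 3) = -x^2 + 4*x + 37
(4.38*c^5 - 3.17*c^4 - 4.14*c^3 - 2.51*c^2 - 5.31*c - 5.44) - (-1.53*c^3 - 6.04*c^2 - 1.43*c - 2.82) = 4.38*c^5 - 3.17*c^4 - 2.61*c^3 + 3.53*c^2 - 3.88*c - 2.62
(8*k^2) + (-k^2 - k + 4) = 7*k^2 - k + 4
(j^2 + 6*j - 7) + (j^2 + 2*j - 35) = 2*j^2 + 8*j - 42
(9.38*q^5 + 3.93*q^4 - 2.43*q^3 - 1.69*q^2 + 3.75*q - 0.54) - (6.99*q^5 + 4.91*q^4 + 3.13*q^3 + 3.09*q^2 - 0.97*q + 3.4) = 2.39*q^5 - 0.98*q^4 - 5.56*q^3 - 4.78*q^2 + 4.72*q - 3.94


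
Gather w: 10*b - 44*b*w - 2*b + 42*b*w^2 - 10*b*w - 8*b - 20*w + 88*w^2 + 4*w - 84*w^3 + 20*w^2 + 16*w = -54*b*w - 84*w^3 + w^2*(42*b + 108)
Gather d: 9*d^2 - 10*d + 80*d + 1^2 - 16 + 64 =9*d^2 + 70*d + 49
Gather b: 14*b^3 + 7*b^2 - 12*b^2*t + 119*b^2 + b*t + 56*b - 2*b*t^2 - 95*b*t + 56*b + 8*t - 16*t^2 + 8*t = 14*b^3 + b^2*(126 - 12*t) + b*(-2*t^2 - 94*t + 112) - 16*t^2 + 16*t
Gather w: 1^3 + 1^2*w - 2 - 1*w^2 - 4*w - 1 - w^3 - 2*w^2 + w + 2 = -w^3 - 3*w^2 - 2*w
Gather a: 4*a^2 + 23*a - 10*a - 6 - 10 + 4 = 4*a^2 + 13*a - 12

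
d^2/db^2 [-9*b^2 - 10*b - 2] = -18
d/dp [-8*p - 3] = -8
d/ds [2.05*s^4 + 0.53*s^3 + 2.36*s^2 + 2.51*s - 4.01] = 8.2*s^3 + 1.59*s^2 + 4.72*s + 2.51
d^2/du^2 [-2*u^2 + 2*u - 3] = -4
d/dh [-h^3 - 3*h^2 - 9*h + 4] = -3*h^2 - 6*h - 9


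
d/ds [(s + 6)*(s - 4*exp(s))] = s - (s + 6)*(4*exp(s) - 1) - 4*exp(s)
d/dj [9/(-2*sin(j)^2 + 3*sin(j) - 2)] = 9*(4*sin(j) - 3)*cos(j)/(-3*sin(j) - cos(2*j) + 3)^2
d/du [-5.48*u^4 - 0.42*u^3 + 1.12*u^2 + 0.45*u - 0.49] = -21.92*u^3 - 1.26*u^2 + 2.24*u + 0.45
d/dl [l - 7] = 1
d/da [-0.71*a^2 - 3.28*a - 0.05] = -1.42*a - 3.28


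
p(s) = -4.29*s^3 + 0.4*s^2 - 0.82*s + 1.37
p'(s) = -12.87*s^2 + 0.8*s - 0.82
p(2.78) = -89.99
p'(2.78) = -98.06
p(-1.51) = 18.29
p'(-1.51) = -31.37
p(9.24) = -3356.39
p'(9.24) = -1092.24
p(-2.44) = 68.07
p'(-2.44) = -79.39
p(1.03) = -3.74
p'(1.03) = -13.65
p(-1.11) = 8.64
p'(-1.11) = -17.57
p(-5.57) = 759.70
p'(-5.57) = -404.57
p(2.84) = -96.00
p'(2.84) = -102.35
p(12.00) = -7363.99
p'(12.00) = -1844.50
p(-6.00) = 947.33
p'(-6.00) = -468.94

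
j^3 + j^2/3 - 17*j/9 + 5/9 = (j - 1)*(j - 1/3)*(j + 5/3)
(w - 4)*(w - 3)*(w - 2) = w^3 - 9*w^2 + 26*w - 24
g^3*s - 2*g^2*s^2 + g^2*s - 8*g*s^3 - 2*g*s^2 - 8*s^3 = (g - 4*s)*(g + 2*s)*(g*s + s)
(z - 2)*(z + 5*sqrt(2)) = z^2 - 2*z + 5*sqrt(2)*z - 10*sqrt(2)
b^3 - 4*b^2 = b^2*(b - 4)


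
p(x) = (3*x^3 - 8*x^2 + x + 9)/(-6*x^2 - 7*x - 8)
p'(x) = (12*x + 7)*(3*x^3 - 8*x^2 + x + 9)/(-6*x^2 - 7*x - 8)^2 + (9*x^2 - 16*x + 1)/(-6*x^2 - 7*x - 8) = (-18*x^4 - 42*x^3 - 10*x^2 + 236*x + 55)/(36*x^4 + 84*x^3 + 145*x^2 + 112*x + 64)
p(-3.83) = 4.06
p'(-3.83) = -0.52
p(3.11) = -0.28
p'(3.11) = -0.29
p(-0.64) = -0.72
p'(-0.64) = -2.58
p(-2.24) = 2.99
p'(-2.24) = -1.00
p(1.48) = -0.09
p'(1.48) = 0.16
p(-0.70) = -0.55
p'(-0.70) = -2.88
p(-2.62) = 3.32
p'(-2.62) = -0.76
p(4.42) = -0.74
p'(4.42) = -0.39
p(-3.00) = 3.59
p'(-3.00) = -0.63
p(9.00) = -2.80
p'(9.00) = -0.47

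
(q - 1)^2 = q^2 - 2*q + 1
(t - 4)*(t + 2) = t^2 - 2*t - 8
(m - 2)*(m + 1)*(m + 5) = m^3 + 4*m^2 - 7*m - 10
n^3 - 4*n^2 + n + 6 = (n - 3)*(n - 2)*(n + 1)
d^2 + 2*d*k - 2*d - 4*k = (d - 2)*(d + 2*k)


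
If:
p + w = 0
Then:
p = -w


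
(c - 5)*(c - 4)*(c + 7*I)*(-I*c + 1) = -I*c^4 + 8*c^3 + 9*I*c^3 - 72*c^2 - 13*I*c^2 + 160*c - 63*I*c + 140*I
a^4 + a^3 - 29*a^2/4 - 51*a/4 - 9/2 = (a - 3)*(a + 1/2)*(a + 3/2)*(a + 2)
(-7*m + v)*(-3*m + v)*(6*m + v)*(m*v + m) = 126*m^4*v + 126*m^4 - 39*m^3*v^2 - 39*m^3*v - 4*m^2*v^3 - 4*m^2*v^2 + m*v^4 + m*v^3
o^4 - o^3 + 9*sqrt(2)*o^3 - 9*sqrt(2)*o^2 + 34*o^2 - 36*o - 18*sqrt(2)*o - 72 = (o - 2)*(o + 1)*(o + 3*sqrt(2))*(o + 6*sqrt(2))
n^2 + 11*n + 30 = (n + 5)*(n + 6)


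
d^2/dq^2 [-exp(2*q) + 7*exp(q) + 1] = (7 - 4*exp(q))*exp(q)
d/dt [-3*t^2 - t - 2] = -6*t - 1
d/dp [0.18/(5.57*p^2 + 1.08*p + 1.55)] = (-2.0052*p - 0.1944)/(5.57*p^2 + 1.08*p + 1.55)^2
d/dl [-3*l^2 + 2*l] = 2 - 6*l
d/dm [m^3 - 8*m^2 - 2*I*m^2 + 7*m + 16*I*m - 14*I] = 3*m^2 - 16*m - 4*I*m + 7 + 16*I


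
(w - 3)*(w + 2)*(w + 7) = w^3 + 6*w^2 - 13*w - 42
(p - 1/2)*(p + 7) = p^2 + 13*p/2 - 7/2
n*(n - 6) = n^2 - 6*n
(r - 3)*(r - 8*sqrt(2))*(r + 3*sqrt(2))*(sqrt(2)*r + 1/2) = sqrt(2)*r^4 - 19*r^3/2 - 3*sqrt(2)*r^3 - 101*sqrt(2)*r^2/2 + 57*r^2/2 - 24*r + 303*sqrt(2)*r/2 + 72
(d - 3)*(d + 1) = d^2 - 2*d - 3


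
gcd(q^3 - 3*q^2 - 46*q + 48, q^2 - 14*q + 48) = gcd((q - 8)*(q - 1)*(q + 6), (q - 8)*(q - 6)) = q - 8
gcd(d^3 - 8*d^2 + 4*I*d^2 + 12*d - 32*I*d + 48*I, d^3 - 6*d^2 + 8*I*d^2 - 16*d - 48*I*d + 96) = d^2 + d*(-6 + 4*I) - 24*I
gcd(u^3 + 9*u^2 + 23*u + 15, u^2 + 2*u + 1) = u + 1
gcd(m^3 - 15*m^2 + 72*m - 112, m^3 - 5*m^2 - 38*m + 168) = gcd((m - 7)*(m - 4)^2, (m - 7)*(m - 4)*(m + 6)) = m^2 - 11*m + 28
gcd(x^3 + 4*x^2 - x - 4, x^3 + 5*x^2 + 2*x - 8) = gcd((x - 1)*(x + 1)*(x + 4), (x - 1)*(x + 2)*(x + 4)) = x^2 + 3*x - 4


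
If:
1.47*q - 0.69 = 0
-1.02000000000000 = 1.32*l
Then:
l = -0.77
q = 0.47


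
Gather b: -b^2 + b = -b^2 + b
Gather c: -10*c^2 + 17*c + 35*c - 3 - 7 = -10*c^2 + 52*c - 10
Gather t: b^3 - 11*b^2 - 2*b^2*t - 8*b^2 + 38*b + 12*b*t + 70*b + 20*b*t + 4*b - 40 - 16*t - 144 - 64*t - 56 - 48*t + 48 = b^3 - 19*b^2 + 112*b + t*(-2*b^2 + 32*b - 128) - 192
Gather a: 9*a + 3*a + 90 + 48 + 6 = 12*a + 144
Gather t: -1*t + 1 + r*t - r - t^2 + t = r*t - r - t^2 + 1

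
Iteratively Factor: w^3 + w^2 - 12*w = (w - 3)*(w^2 + 4*w) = (w - 3)*(w + 4)*(w)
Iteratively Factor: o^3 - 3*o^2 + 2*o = (o)*(o^2 - 3*o + 2) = o*(o - 2)*(o - 1)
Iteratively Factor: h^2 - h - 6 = (h - 3)*(h + 2)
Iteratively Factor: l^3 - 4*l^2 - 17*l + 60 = (l + 4)*(l^2 - 8*l + 15) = (l - 3)*(l + 4)*(l - 5)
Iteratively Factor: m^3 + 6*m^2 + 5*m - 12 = (m - 1)*(m^2 + 7*m + 12) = (m - 1)*(m + 4)*(m + 3)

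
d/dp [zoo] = 0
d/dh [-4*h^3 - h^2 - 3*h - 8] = -12*h^2 - 2*h - 3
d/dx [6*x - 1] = 6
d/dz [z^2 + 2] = 2*z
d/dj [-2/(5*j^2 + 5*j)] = 2*(2*j + 1)/(5*j^2*(j + 1)^2)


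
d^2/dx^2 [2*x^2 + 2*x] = 4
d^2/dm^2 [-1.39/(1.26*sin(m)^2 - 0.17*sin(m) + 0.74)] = (8.827056*sin(m)^4 - 0.893214*sin(m)^3 - 18.384557*sin(m)^2 + 1.96129*sin(m) + 2.51173)/(1.26*sin(m)^2 - 0.17*sin(m) + 0.74)^3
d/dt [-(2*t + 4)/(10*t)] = 2/(5*t^2)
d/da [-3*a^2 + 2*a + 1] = 2 - 6*a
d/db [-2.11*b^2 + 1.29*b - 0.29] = 1.29 - 4.22*b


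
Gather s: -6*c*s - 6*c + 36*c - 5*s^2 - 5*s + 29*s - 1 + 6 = 30*c - 5*s^2 + s*(24 - 6*c) + 5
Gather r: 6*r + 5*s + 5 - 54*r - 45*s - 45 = -48*r - 40*s - 40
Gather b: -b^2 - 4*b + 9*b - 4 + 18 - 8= -b^2 + 5*b + 6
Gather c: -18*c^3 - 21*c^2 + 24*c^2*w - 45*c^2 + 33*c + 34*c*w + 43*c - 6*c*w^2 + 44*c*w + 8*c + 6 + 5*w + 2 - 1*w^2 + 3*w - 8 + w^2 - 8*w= -18*c^3 + c^2*(24*w - 66) + c*(-6*w^2 + 78*w + 84)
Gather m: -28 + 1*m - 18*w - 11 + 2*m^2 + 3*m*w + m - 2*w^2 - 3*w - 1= 2*m^2 + m*(3*w + 2) - 2*w^2 - 21*w - 40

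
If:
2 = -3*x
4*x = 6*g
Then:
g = -4/9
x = -2/3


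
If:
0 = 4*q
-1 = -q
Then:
No Solution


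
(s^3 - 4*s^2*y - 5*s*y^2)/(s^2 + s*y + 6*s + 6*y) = s*(s - 5*y)/(s + 6)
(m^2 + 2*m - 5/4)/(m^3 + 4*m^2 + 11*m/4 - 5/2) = 1/(m + 2)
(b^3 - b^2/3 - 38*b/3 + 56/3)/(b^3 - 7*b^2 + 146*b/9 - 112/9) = 3*(b + 4)/(3*b - 8)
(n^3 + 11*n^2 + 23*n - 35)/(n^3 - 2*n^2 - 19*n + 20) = (n^2 + 12*n + 35)/(n^2 - n - 20)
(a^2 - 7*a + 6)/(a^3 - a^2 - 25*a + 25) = (a - 6)/(a^2 - 25)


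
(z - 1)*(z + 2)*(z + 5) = z^3 + 6*z^2 + 3*z - 10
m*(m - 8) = m^2 - 8*m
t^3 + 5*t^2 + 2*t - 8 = (t - 1)*(t + 2)*(t + 4)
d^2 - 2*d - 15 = (d - 5)*(d + 3)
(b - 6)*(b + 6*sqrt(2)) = b^2 - 6*b + 6*sqrt(2)*b - 36*sqrt(2)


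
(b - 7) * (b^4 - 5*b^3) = b^5 - 12*b^4 + 35*b^3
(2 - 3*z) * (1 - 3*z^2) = 9*z^3 - 6*z^2 - 3*z + 2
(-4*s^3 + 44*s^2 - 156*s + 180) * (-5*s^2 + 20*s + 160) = 20*s^5 - 300*s^4 + 1020*s^3 + 3020*s^2 - 21360*s + 28800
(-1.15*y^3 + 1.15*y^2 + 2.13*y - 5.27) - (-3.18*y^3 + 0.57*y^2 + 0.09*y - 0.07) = 2.03*y^3 + 0.58*y^2 + 2.04*y - 5.2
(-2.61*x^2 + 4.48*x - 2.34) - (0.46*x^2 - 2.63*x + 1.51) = -3.07*x^2 + 7.11*x - 3.85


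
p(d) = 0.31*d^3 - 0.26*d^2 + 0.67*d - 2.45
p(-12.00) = -583.61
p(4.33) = 20.74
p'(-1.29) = 2.89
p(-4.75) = -44.72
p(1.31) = -1.32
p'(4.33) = 15.85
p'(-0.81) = 1.70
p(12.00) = 503.83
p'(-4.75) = 24.12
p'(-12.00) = 140.83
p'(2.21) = 4.06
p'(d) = 0.93*d^2 - 0.52*d + 0.67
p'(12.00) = 128.35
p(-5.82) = -76.27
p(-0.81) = -3.33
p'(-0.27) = 0.88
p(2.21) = 1.11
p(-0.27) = -2.66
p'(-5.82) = 35.20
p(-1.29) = -4.41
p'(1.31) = 1.58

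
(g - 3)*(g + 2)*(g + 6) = g^3 + 5*g^2 - 12*g - 36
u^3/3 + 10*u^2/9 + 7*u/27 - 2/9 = (u/3 + 1)*(u - 1/3)*(u + 2/3)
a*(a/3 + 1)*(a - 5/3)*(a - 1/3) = a^4/3 + a^3/3 - 49*a^2/27 + 5*a/9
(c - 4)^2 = c^2 - 8*c + 16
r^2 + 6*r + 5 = (r + 1)*(r + 5)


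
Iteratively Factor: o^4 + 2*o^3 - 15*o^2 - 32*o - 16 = (o - 4)*(o^3 + 6*o^2 + 9*o + 4) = (o - 4)*(o + 1)*(o^2 + 5*o + 4) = (o - 4)*(o + 1)*(o + 4)*(o + 1)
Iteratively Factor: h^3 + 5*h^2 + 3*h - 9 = (h - 1)*(h^2 + 6*h + 9) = (h - 1)*(h + 3)*(h + 3)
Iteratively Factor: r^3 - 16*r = (r - 4)*(r^2 + 4*r) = r*(r - 4)*(r + 4)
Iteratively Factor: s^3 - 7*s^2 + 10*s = (s)*(s^2 - 7*s + 10) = s*(s - 2)*(s - 5)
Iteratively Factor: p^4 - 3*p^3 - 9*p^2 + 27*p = (p - 3)*(p^3 - 9*p) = p*(p - 3)*(p^2 - 9) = p*(p - 3)^2*(p + 3)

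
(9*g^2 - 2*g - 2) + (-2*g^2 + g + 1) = 7*g^2 - g - 1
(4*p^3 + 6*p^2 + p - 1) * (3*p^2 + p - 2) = 12*p^5 + 22*p^4 + p^3 - 14*p^2 - 3*p + 2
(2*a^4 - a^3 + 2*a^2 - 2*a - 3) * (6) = 12*a^4 - 6*a^3 + 12*a^2 - 12*a - 18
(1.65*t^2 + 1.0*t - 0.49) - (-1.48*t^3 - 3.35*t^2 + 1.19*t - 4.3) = 1.48*t^3 + 5.0*t^2 - 0.19*t + 3.81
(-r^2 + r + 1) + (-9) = -r^2 + r - 8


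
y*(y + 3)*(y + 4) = y^3 + 7*y^2 + 12*y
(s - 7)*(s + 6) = s^2 - s - 42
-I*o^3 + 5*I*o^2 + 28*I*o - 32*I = (o - 8)*(o + 4)*(-I*o + I)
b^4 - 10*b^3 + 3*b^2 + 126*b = b*(b - 7)*(b - 6)*(b + 3)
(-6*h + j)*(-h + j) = 6*h^2 - 7*h*j + j^2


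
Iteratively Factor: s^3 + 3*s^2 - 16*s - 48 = (s + 3)*(s^2 - 16) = (s + 3)*(s + 4)*(s - 4)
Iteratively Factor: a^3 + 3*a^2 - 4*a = (a - 1)*(a^2 + 4*a) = (a - 1)*(a + 4)*(a)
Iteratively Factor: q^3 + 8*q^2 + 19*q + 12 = (q + 3)*(q^2 + 5*q + 4) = (q + 1)*(q + 3)*(q + 4)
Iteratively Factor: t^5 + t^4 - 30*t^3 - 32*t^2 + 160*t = (t + 4)*(t^4 - 3*t^3 - 18*t^2 + 40*t) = (t + 4)^2*(t^3 - 7*t^2 + 10*t) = (t - 2)*(t + 4)^2*(t^2 - 5*t) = t*(t - 2)*(t + 4)^2*(t - 5)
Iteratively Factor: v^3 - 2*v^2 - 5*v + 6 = (v + 2)*(v^2 - 4*v + 3) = (v - 3)*(v + 2)*(v - 1)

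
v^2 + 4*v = v*(v + 4)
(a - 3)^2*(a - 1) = a^3 - 7*a^2 + 15*a - 9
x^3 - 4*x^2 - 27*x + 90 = (x - 6)*(x - 3)*(x + 5)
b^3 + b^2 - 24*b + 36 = (b - 3)*(b - 2)*(b + 6)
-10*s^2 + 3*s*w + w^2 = (-2*s + w)*(5*s + w)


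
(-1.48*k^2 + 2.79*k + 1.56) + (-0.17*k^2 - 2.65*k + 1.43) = -1.65*k^2 + 0.14*k + 2.99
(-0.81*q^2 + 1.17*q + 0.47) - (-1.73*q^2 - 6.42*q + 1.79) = 0.92*q^2 + 7.59*q - 1.32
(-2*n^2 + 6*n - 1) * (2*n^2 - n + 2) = -4*n^4 + 14*n^3 - 12*n^2 + 13*n - 2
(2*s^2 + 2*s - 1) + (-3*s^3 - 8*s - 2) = -3*s^3 + 2*s^2 - 6*s - 3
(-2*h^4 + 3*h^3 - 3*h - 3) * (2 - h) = 2*h^5 - 7*h^4 + 6*h^3 + 3*h^2 - 3*h - 6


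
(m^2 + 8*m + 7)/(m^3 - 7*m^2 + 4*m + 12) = (m + 7)/(m^2 - 8*m + 12)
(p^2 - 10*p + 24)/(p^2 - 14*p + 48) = (p - 4)/(p - 8)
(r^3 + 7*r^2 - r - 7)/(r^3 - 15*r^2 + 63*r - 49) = (r^2 + 8*r + 7)/(r^2 - 14*r + 49)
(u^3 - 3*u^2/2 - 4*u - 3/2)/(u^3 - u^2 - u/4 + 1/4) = 2*(u^2 - 2*u - 3)/(2*u^2 - 3*u + 1)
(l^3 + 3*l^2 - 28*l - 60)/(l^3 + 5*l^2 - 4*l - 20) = (l^2 + l - 30)/(l^2 + 3*l - 10)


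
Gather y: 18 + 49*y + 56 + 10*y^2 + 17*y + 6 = 10*y^2 + 66*y + 80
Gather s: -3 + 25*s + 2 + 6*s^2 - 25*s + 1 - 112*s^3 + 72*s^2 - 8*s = -112*s^3 + 78*s^2 - 8*s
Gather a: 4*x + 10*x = 14*x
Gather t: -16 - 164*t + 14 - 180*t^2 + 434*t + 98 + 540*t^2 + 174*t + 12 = 360*t^2 + 444*t + 108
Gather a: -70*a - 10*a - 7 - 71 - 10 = -80*a - 88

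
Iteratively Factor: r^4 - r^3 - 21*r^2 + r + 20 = (r + 1)*(r^3 - 2*r^2 - 19*r + 20) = (r + 1)*(r + 4)*(r^2 - 6*r + 5) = (r - 1)*(r + 1)*(r + 4)*(r - 5)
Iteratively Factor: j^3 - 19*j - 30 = (j + 2)*(j^2 - 2*j - 15) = (j - 5)*(j + 2)*(j + 3)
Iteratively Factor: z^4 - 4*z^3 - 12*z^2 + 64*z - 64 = (z + 4)*(z^3 - 8*z^2 + 20*z - 16) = (z - 2)*(z + 4)*(z^2 - 6*z + 8) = (z - 4)*(z - 2)*(z + 4)*(z - 2)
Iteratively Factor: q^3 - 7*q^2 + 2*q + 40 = (q + 2)*(q^2 - 9*q + 20) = (q - 4)*(q + 2)*(q - 5)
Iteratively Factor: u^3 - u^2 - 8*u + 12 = (u - 2)*(u^2 + u - 6) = (u - 2)^2*(u + 3)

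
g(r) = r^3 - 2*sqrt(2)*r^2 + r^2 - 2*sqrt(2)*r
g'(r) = 3*r^2 - 4*sqrt(2)*r + 2*r - 2*sqrt(2)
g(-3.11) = -38.97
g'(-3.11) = 37.56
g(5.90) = 125.04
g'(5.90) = 80.03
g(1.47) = -4.93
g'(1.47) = -1.72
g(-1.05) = -0.20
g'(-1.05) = 4.32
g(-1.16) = -0.74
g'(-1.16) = 5.45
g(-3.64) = -62.16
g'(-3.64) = 50.23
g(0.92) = -3.37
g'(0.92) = -3.65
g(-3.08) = -37.85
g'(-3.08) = 36.89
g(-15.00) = -3743.97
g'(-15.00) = 727.02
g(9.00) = 555.44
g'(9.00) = 207.26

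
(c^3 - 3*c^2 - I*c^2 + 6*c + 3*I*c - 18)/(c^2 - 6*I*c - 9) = (c^2 + c*(-3 + 2*I) - 6*I)/(c - 3*I)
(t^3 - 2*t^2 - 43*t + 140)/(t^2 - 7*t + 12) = (t^2 + 2*t - 35)/(t - 3)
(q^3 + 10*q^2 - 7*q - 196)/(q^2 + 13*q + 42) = (q^2 + 3*q - 28)/(q + 6)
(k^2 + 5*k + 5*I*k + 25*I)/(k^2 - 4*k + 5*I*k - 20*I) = (k + 5)/(k - 4)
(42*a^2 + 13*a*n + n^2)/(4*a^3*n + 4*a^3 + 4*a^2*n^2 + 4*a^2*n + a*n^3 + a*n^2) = (42*a^2 + 13*a*n + n^2)/(a*(4*a^2*n + 4*a^2 + 4*a*n^2 + 4*a*n + n^3 + n^2))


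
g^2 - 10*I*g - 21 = (g - 7*I)*(g - 3*I)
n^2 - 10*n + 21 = (n - 7)*(n - 3)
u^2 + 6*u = u*(u + 6)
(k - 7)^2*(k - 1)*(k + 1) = k^4 - 14*k^3 + 48*k^2 + 14*k - 49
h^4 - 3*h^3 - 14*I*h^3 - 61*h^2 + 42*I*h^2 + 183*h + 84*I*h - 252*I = (h - 3)*(h - 7*I)*(h - 4*I)*(h - 3*I)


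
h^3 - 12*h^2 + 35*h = h*(h - 7)*(h - 5)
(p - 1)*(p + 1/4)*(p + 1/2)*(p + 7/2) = p^4 + 13*p^3/4 - 3*p^2/2 - 37*p/16 - 7/16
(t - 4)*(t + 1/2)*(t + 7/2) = t^3 - 57*t/4 - 7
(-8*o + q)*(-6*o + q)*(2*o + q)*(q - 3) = 96*o^3*q - 288*o^3 + 20*o^2*q^2 - 60*o^2*q - 12*o*q^3 + 36*o*q^2 + q^4 - 3*q^3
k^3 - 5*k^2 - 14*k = k*(k - 7)*(k + 2)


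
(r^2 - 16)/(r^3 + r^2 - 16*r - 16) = 1/(r + 1)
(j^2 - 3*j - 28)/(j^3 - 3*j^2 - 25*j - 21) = (j + 4)/(j^2 + 4*j + 3)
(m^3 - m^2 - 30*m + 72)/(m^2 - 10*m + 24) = (m^2 + 3*m - 18)/(m - 6)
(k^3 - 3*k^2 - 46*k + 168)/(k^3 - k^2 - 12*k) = (k^2 + k - 42)/(k*(k + 3))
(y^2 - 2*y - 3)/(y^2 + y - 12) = (y + 1)/(y + 4)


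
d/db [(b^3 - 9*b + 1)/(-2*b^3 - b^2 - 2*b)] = (-b^4 - 40*b^3 - 3*b^2 + 2*b + 2)/(b^2*(4*b^4 + 4*b^3 + 9*b^2 + 4*b + 4))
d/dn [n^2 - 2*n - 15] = 2*n - 2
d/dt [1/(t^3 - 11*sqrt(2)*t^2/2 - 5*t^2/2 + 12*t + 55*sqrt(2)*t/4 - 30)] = 4*(-12*t^2 + 20*t + 44*sqrt(2)*t - 55*sqrt(2) - 48)/(4*t^3 - 22*sqrt(2)*t^2 - 10*t^2 + 48*t + 55*sqrt(2)*t - 120)^2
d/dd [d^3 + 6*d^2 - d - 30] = 3*d^2 + 12*d - 1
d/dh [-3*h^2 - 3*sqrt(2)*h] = -6*h - 3*sqrt(2)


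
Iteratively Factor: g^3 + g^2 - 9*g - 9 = (g + 1)*(g^2 - 9) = (g + 1)*(g + 3)*(g - 3)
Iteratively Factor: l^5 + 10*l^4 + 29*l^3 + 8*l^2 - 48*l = (l - 1)*(l^4 + 11*l^3 + 40*l^2 + 48*l) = (l - 1)*(l + 3)*(l^3 + 8*l^2 + 16*l) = (l - 1)*(l + 3)*(l + 4)*(l^2 + 4*l) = l*(l - 1)*(l + 3)*(l + 4)*(l + 4)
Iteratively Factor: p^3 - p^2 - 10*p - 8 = (p + 2)*(p^2 - 3*p - 4) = (p + 1)*(p + 2)*(p - 4)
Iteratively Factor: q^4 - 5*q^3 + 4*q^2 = (q - 4)*(q^3 - q^2) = q*(q - 4)*(q^2 - q) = q^2*(q - 4)*(q - 1)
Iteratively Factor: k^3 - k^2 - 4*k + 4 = (k + 2)*(k^2 - 3*k + 2) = (k - 2)*(k + 2)*(k - 1)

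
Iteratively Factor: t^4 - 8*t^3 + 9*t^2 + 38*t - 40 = (t - 4)*(t^3 - 4*t^2 - 7*t + 10) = (t - 4)*(t - 1)*(t^2 - 3*t - 10) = (t - 4)*(t - 1)*(t + 2)*(t - 5)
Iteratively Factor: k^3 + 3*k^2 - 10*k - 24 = (k - 3)*(k^2 + 6*k + 8) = (k - 3)*(k + 4)*(k + 2)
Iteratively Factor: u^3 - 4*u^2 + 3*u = (u)*(u^2 - 4*u + 3) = u*(u - 3)*(u - 1)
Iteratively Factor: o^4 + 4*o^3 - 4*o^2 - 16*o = (o)*(o^3 + 4*o^2 - 4*o - 16) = o*(o - 2)*(o^2 + 6*o + 8) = o*(o - 2)*(o + 2)*(o + 4)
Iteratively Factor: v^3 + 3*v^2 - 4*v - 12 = (v + 3)*(v^2 - 4) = (v - 2)*(v + 3)*(v + 2)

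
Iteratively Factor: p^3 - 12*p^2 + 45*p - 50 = (p - 2)*(p^2 - 10*p + 25) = (p - 5)*(p - 2)*(p - 5)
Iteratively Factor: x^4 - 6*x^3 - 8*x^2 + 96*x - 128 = (x - 4)*(x^3 - 2*x^2 - 16*x + 32) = (x - 4)*(x - 2)*(x^2 - 16) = (x - 4)*(x - 2)*(x + 4)*(x - 4)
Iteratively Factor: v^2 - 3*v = (v - 3)*(v)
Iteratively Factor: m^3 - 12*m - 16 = (m - 4)*(m^2 + 4*m + 4) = (m - 4)*(m + 2)*(m + 2)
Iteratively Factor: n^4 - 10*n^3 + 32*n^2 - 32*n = (n - 4)*(n^3 - 6*n^2 + 8*n) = (n - 4)*(n - 2)*(n^2 - 4*n) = n*(n - 4)*(n - 2)*(n - 4)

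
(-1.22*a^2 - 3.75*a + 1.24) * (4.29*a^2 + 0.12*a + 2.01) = -5.2338*a^4 - 16.2339*a^3 + 2.4174*a^2 - 7.3887*a + 2.4924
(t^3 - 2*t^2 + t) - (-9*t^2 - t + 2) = t^3 + 7*t^2 + 2*t - 2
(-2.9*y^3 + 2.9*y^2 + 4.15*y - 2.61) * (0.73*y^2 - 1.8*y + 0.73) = -2.117*y^5 + 7.337*y^4 - 4.3075*y^3 - 7.2583*y^2 + 7.7275*y - 1.9053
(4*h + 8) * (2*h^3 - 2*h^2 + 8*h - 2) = 8*h^4 + 8*h^3 + 16*h^2 + 56*h - 16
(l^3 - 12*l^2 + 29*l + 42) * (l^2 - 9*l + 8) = l^5 - 21*l^4 + 145*l^3 - 315*l^2 - 146*l + 336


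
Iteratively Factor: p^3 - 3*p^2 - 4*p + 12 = (p + 2)*(p^2 - 5*p + 6) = (p - 2)*(p + 2)*(p - 3)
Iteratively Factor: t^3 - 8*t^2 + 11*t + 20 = (t - 5)*(t^2 - 3*t - 4) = (t - 5)*(t - 4)*(t + 1)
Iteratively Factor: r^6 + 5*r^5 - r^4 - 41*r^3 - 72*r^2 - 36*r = (r + 1)*(r^5 + 4*r^4 - 5*r^3 - 36*r^2 - 36*r) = (r + 1)*(r + 2)*(r^4 + 2*r^3 - 9*r^2 - 18*r) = (r + 1)*(r + 2)^2*(r^3 - 9*r) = (r + 1)*(r + 2)^2*(r + 3)*(r^2 - 3*r) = r*(r + 1)*(r + 2)^2*(r + 3)*(r - 3)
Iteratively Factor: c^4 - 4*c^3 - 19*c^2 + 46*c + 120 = (c + 2)*(c^3 - 6*c^2 - 7*c + 60) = (c + 2)*(c + 3)*(c^2 - 9*c + 20) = (c - 4)*(c + 2)*(c + 3)*(c - 5)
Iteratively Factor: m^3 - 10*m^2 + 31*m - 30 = (m - 2)*(m^2 - 8*m + 15) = (m - 3)*(m - 2)*(m - 5)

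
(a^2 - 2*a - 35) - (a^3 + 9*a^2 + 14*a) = -a^3 - 8*a^2 - 16*a - 35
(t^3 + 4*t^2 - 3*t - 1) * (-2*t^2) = -2*t^5 - 8*t^4 + 6*t^3 + 2*t^2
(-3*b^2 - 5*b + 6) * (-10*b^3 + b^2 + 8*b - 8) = 30*b^5 + 47*b^4 - 89*b^3 - 10*b^2 + 88*b - 48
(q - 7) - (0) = q - 7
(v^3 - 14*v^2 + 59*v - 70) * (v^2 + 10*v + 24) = v^5 - 4*v^4 - 57*v^3 + 184*v^2 + 716*v - 1680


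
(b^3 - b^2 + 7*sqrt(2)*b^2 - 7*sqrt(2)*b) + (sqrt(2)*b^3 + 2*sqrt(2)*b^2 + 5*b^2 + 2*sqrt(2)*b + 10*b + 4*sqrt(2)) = b^3 + sqrt(2)*b^3 + 4*b^2 + 9*sqrt(2)*b^2 - 5*sqrt(2)*b + 10*b + 4*sqrt(2)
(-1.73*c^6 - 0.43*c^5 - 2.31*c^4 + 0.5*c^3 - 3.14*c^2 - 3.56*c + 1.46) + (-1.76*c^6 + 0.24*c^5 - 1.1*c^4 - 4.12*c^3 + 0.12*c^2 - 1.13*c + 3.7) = -3.49*c^6 - 0.19*c^5 - 3.41*c^4 - 3.62*c^3 - 3.02*c^2 - 4.69*c + 5.16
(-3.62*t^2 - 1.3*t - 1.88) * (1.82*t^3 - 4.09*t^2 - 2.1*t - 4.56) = -6.5884*t^5 + 12.4398*t^4 + 9.4974*t^3 + 26.9264*t^2 + 9.876*t + 8.5728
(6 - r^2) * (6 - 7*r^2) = 7*r^4 - 48*r^2 + 36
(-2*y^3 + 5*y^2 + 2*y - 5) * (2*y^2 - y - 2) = -4*y^5 + 12*y^4 + 3*y^3 - 22*y^2 + y + 10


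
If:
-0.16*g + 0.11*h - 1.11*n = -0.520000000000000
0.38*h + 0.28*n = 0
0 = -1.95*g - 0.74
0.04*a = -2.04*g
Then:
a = 19.35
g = -0.38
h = -0.36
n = 0.49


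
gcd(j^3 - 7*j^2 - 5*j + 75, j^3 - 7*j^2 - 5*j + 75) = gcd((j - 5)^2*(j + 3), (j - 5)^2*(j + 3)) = j^3 - 7*j^2 - 5*j + 75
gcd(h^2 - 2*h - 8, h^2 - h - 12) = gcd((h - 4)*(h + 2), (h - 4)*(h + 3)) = h - 4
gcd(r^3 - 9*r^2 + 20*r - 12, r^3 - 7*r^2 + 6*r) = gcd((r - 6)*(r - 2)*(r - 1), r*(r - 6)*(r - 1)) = r^2 - 7*r + 6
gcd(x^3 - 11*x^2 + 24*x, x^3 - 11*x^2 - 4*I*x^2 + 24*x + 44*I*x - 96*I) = x^2 - 11*x + 24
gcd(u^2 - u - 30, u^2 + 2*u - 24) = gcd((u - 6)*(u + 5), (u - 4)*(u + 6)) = 1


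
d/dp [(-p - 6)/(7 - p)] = -13/(p - 7)^2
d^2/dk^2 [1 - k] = 0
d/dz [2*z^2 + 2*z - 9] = 4*z + 2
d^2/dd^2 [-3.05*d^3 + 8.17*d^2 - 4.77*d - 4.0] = 16.34 - 18.3*d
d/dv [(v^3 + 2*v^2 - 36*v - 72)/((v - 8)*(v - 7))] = (v^4 - 30*v^3 + 174*v^2 + 368*v - 3096)/(v^4 - 30*v^3 + 337*v^2 - 1680*v + 3136)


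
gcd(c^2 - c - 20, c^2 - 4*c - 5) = c - 5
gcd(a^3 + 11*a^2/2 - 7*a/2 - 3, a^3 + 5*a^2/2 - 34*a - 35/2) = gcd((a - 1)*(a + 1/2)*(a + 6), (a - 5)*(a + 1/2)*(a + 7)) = a + 1/2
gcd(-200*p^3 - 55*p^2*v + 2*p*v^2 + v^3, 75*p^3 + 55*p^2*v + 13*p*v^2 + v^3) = 25*p^2 + 10*p*v + v^2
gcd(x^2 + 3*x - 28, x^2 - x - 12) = x - 4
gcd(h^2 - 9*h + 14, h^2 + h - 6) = h - 2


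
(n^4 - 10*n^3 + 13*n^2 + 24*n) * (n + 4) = n^5 - 6*n^4 - 27*n^3 + 76*n^2 + 96*n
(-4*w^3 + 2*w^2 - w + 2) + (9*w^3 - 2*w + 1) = 5*w^3 + 2*w^2 - 3*w + 3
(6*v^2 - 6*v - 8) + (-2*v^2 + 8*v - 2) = 4*v^2 + 2*v - 10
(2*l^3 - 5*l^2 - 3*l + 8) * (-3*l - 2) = -6*l^4 + 11*l^3 + 19*l^2 - 18*l - 16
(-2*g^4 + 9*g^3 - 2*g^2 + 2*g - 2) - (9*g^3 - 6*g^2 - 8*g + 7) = -2*g^4 + 4*g^2 + 10*g - 9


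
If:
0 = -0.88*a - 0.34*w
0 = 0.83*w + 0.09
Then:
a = 0.04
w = -0.11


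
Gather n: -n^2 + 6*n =-n^2 + 6*n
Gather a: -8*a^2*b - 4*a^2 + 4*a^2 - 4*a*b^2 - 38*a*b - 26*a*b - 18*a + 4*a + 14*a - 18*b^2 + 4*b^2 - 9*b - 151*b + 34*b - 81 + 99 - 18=-8*a^2*b + a*(-4*b^2 - 64*b) - 14*b^2 - 126*b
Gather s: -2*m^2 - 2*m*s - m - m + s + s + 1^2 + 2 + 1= -2*m^2 - 2*m + s*(2 - 2*m) + 4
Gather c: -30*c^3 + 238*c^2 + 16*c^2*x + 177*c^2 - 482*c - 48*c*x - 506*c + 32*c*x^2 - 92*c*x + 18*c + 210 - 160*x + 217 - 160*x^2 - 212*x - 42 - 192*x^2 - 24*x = -30*c^3 + c^2*(16*x + 415) + c*(32*x^2 - 140*x - 970) - 352*x^2 - 396*x + 385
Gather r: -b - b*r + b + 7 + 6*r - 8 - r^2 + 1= -r^2 + r*(6 - b)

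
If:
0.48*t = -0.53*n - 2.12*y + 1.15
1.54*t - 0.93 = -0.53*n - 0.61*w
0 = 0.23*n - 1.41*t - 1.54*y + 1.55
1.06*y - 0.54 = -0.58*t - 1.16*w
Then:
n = 0.02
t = 0.69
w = -0.23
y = 0.38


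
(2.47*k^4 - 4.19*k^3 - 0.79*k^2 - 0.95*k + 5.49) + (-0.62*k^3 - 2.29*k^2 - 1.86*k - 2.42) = 2.47*k^4 - 4.81*k^3 - 3.08*k^2 - 2.81*k + 3.07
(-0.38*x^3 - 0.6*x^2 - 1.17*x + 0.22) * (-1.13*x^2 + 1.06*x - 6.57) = 0.4294*x^5 + 0.2752*x^4 + 3.1827*x^3 + 2.4532*x^2 + 7.9201*x - 1.4454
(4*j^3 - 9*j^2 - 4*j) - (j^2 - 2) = 4*j^3 - 10*j^2 - 4*j + 2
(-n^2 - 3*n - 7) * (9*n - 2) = -9*n^3 - 25*n^2 - 57*n + 14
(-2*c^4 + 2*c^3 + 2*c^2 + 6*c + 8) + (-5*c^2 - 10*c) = -2*c^4 + 2*c^3 - 3*c^2 - 4*c + 8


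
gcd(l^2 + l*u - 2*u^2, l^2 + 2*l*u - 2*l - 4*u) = l + 2*u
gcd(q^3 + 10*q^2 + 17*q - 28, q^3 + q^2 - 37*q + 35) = q^2 + 6*q - 7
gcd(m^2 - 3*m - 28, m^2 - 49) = m - 7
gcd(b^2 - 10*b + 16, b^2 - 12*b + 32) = b - 8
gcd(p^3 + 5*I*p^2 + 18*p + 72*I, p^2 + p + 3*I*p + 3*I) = p + 3*I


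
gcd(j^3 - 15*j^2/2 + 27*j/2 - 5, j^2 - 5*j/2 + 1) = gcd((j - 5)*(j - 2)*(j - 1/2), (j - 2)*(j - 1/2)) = j^2 - 5*j/2 + 1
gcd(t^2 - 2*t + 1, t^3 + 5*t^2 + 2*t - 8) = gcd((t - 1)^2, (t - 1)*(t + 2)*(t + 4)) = t - 1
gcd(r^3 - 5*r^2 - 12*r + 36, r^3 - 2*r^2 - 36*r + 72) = r^2 - 8*r + 12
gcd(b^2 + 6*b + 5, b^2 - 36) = 1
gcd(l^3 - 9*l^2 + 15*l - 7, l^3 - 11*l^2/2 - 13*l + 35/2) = l^2 - 8*l + 7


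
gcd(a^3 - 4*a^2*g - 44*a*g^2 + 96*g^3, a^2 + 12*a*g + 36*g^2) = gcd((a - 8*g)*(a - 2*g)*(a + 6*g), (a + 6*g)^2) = a + 6*g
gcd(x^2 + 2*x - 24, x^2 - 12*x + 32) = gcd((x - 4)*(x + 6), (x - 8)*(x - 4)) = x - 4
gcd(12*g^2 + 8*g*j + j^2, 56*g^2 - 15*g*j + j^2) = 1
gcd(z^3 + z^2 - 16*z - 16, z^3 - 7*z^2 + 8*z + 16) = z^2 - 3*z - 4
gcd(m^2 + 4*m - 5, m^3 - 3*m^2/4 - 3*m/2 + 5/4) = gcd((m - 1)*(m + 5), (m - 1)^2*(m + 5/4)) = m - 1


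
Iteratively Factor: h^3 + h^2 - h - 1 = (h - 1)*(h^2 + 2*h + 1) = (h - 1)*(h + 1)*(h + 1)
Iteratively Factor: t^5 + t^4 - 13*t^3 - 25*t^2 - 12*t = (t)*(t^4 + t^3 - 13*t^2 - 25*t - 12) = t*(t + 1)*(t^3 - 13*t - 12) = t*(t + 1)^2*(t^2 - t - 12) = t*(t + 1)^2*(t + 3)*(t - 4)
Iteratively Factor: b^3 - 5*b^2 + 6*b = (b - 3)*(b^2 - 2*b) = (b - 3)*(b - 2)*(b)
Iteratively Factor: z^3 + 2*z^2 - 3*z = (z + 3)*(z^2 - z) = z*(z + 3)*(z - 1)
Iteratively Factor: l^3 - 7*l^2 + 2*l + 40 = (l - 4)*(l^2 - 3*l - 10) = (l - 5)*(l - 4)*(l + 2)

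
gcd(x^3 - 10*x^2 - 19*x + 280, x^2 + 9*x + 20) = x + 5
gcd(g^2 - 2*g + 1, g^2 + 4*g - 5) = g - 1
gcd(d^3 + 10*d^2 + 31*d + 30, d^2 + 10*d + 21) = d + 3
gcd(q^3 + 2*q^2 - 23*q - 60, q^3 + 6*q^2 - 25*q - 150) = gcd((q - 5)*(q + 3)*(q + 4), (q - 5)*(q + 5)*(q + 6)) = q - 5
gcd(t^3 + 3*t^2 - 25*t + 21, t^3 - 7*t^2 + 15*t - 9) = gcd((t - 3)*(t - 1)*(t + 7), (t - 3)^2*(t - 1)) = t^2 - 4*t + 3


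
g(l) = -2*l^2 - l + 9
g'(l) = -4*l - 1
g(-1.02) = 7.94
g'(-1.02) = 3.08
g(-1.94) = 3.41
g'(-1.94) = 6.76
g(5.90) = -66.52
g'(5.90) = -24.60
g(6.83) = -91.13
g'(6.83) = -28.32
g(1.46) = 3.28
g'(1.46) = -6.84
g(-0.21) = 9.12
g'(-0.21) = -0.16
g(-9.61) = -166.09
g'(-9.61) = 37.44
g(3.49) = -18.85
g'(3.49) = -14.96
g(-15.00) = -426.00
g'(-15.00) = 59.00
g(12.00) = -291.00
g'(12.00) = -49.00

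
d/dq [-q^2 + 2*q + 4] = 2 - 2*q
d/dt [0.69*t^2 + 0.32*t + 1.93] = 1.38*t + 0.32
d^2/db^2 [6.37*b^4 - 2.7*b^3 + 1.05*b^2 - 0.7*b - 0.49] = 76.44*b^2 - 16.2*b + 2.1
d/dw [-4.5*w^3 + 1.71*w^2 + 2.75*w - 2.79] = -13.5*w^2 + 3.42*w + 2.75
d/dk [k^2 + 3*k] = 2*k + 3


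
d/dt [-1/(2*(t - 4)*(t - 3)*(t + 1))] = ((t - 4)*(t - 3) + (t - 4)*(t + 1) + (t - 3)*(t + 1))/(2*(t - 4)^2*(t - 3)^2*(t + 1)^2)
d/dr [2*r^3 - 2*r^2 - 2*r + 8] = 6*r^2 - 4*r - 2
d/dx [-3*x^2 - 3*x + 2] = -6*x - 3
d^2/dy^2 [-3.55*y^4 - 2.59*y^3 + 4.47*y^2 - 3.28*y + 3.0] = -42.6*y^2 - 15.54*y + 8.94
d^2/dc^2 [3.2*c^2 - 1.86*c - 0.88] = 6.40000000000000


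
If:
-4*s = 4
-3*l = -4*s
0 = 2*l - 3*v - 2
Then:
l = -4/3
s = -1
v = -14/9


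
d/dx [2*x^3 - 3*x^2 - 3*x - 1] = 6*x^2 - 6*x - 3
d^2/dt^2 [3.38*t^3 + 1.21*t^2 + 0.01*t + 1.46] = 20.28*t + 2.42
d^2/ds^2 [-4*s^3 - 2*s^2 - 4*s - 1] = -24*s - 4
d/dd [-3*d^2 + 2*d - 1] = 2 - 6*d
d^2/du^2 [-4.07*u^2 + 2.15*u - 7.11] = -8.14000000000000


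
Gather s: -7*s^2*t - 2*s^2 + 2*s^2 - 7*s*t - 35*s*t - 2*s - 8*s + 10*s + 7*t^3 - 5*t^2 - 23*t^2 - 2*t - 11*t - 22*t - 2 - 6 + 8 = -7*s^2*t - 42*s*t + 7*t^3 - 28*t^2 - 35*t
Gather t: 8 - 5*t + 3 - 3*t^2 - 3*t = -3*t^2 - 8*t + 11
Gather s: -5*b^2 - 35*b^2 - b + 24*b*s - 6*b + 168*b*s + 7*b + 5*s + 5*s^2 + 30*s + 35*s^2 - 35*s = -40*b^2 + 192*b*s + 40*s^2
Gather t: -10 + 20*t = 20*t - 10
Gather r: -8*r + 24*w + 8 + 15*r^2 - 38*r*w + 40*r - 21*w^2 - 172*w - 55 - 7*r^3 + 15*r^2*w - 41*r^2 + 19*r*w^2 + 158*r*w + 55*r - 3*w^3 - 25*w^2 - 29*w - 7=-7*r^3 + r^2*(15*w - 26) + r*(19*w^2 + 120*w + 87) - 3*w^3 - 46*w^2 - 177*w - 54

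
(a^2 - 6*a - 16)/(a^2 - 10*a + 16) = (a + 2)/(a - 2)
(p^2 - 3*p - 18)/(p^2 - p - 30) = (p + 3)/(p + 5)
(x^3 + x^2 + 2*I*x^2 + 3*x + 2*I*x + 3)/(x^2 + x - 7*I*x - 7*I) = (x^2 + 2*I*x + 3)/(x - 7*I)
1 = 1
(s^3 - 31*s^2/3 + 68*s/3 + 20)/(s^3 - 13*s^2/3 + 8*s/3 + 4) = (s^2 - 11*s + 30)/(s^2 - 5*s + 6)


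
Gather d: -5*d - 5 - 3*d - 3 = -8*d - 8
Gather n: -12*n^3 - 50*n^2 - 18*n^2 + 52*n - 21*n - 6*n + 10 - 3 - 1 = -12*n^3 - 68*n^2 + 25*n + 6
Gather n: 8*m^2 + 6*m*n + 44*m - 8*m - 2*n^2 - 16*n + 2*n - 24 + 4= 8*m^2 + 36*m - 2*n^2 + n*(6*m - 14) - 20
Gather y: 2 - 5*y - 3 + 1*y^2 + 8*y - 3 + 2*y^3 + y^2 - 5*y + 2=2*y^3 + 2*y^2 - 2*y - 2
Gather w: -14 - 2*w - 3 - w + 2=-3*w - 15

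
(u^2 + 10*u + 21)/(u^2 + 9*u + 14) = (u + 3)/(u + 2)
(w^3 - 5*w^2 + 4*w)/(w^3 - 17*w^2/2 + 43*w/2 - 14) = 2*w/(2*w - 7)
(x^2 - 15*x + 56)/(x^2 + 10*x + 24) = (x^2 - 15*x + 56)/(x^2 + 10*x + 24)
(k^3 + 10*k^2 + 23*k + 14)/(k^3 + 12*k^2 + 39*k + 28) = (k + 2)/(k + 4)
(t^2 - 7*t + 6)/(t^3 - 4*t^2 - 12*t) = (t - 1)/(t*(t + 2))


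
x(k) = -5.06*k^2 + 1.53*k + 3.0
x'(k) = 1.53 - 10.12*k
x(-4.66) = -114.01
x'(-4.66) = 48.69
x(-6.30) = -207.47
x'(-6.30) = 65.29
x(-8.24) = -353.17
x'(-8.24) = 84.92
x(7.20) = -248.29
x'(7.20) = -71.33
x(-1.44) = -9.70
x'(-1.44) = 16.10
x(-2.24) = -25.82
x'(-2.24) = 24.20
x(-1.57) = -11.87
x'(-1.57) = 17.42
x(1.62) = -7.80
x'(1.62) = -14.86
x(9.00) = -393.09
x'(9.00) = -89.55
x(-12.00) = -744.00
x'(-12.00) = 122.97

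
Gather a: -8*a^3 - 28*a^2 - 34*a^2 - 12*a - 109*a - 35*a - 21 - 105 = -8*a^3 - 62*a^2 - 156*a - 126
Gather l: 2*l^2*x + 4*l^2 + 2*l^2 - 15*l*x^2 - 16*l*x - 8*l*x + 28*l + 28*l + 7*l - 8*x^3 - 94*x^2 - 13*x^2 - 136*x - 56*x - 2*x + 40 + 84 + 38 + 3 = l^2*(2*x + 6) + l*(-15*x^2 - 24*x + 63) - 8*x^3 - 107*x^2 - 194*x + 165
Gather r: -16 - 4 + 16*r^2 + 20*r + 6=16*r^2 + 20*r - 14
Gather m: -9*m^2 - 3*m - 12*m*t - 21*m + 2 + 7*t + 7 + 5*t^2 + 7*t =-9*m^2 + m*(-12*t - 24) + 5*t^2 + 14*t + 9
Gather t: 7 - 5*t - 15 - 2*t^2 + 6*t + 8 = -2*t^2 + t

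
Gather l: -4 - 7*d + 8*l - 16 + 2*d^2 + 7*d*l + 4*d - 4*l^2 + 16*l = 2*d^2 - 3*d - 4*l^2 + l*(7*d + 24) - 20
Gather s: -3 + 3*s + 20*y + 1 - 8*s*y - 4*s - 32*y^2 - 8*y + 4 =s*(-8*y - 1) - 32*y^2 + 12*y + 2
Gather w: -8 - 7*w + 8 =-7*w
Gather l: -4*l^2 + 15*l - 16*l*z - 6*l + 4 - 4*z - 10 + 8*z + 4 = -4*l^2 + l*(9 - 16*z) + 4*z - 2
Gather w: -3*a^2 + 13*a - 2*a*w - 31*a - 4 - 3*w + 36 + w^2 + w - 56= -3*a^2 - 18*a + w^2 + w*(-2*a - 2) - 24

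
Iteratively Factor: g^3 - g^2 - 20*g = (g)*(g^2 - g - 20) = g*(g + 4)*(g - 5)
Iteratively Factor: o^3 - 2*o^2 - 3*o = (o - 3)*(o^2 + o) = (o - 3)*(o + 1)*(o)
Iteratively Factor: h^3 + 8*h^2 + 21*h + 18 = (h + 3)*(h^2 + 5*h + 6) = (h + 3)^2*(h + 2)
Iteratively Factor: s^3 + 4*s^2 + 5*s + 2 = (s + 2)*(s^2 + 2*s + 1) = (s + 1)*(s + 2)*(s + 1)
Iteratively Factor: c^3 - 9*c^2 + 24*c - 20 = (c - 2)*(c^2 - 7*c + 10) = (c - 2)^2*(c - 5)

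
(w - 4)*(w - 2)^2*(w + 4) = w^4 - 4*w^3 - 12*w^2 + 64*w - 64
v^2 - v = v*(v - 1)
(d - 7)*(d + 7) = d^2 - 49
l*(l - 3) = l^2 - 3*l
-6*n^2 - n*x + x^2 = (-3*n + x)*(2*n + x)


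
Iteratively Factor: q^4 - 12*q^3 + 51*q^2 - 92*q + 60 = (q - 2)*(q^3 - 10*q^2 + 31*q - 30) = (q - 2)^2*(q^2 - 8*q + 15) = (q - 5)*(q - 2)^2*(q - 3)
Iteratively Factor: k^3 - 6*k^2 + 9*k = (k - 3)*(k^2 - 3*k) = (k - 3)^2*(k)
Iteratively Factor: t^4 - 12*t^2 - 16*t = (t + 2)*(t^3 - 2*t^2 - 8*t) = t*(t + 2)*(t^2 - 2*t - 8) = t*(t - 4)*(t + 2)*(t + 2)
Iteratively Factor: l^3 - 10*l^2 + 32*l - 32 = (l - 4)*(l^2 - 6*l + 8) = (l - 4)^2*(l - 2)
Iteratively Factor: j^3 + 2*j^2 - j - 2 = (j + 2)*(j^2 - 1) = (j + 1)*(j + 2)*(j - 1)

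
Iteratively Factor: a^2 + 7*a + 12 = (a + 4)*(a + 3)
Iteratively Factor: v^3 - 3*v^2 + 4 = (v + 1)*(v^2 - 4*v + 4) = (v - 2)*(v + 1)*(v - 2)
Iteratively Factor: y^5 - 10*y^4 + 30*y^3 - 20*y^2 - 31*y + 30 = (y - 3)*(y^4 - 7*y^3 + 9*y^2 + 7*y - 10) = (y - 3)*(y - 1)*(y^3 - 6*y^2 + 3*y + 10) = (y - 5)*(y - 3)*(y - 1)*(y^2 - y - 2) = (y - 5)*(y - 3)*(y - 2)*(y - 1)*(y + 1)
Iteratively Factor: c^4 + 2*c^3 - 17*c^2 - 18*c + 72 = (c - 2)*(c^3 + 4*c^2 - 9*c - 36) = (c - 2)*(c + 3)*(c^2 + c - 12) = (c - 2)*(c + 3)*(c + 4)*(c - 3)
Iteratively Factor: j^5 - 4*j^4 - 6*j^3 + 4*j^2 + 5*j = (j - 5)*(j^4 + j^3 - j^2 - j) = (j - 5)*(j + 1)*(j^3 - j) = (j - 5)*(j - 1)*(j + 1)*(j^2 + j) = j*(j - 5)*(j - 1)*(j + 1)*(j + 1)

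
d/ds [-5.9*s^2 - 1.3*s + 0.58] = -11.8*s - 1.3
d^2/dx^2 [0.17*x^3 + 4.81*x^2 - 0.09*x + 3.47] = 1.02*x + 9.62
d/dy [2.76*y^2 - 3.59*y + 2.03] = 5.52*y - 3.59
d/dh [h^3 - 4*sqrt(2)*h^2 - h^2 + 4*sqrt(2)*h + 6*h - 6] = 3*h^2 - 8*sqrt(2)*h - 2*h + 4*sqrt(2) + 6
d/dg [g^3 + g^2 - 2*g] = 3*g^2 + 2*g - 2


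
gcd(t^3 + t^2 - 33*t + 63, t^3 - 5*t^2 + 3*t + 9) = t^2 - 6*t + 9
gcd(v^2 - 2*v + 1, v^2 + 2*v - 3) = v - 1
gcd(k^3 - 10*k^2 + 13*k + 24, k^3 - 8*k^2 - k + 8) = k^2 - 7*k - 8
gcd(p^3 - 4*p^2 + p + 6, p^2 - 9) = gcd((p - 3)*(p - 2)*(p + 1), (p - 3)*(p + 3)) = p - 3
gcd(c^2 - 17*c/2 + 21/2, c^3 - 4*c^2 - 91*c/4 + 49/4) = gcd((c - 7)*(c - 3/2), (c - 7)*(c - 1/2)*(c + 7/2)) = c - 7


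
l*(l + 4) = l^2 + 4*l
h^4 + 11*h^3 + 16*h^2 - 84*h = h*(h - 2)*(h + 6)*(h + 7)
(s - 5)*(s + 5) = s^2 - 25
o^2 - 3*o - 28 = (o - 7)*(o + 4)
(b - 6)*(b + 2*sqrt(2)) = b^2 - 6*b + 2*sqrt(2)*b - 12*sqrt(2)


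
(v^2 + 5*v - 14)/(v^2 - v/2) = 2*(v^2 + 5*v - 14)/(v*(2*v - 1))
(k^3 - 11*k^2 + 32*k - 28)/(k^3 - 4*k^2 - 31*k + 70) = (k - 2)/(k + 5)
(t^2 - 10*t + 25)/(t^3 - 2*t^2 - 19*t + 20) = (t - 5)/(t^2 + 3*t - 4)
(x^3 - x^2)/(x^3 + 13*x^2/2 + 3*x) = 2*x*(x - 1)/(2*x^2 + 13*x + 6)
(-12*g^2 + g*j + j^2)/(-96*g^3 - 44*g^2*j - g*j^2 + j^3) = (3*g - j)/(24*g^2 + 5*g*j - j^2)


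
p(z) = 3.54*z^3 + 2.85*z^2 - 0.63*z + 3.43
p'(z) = 10.62*z^2 + 5.7*z - 0.63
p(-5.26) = -429.59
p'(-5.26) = 263.22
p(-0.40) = 3.91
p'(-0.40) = -1.21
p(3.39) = 171.96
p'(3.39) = 140.74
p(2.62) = 85.01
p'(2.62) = 87.20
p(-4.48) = -254.85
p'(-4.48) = 186.98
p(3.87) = 248.86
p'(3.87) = 180.48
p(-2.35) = -25.29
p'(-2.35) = 44.62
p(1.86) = 34.90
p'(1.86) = 46.71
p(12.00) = 6523.39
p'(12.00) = 1597.05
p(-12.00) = -5695.73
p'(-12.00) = 1460.25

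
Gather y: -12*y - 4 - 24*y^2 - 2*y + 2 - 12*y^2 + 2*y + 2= -36*y^2 - 12*y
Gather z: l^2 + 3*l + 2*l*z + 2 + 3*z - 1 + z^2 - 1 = l^2 + 3*l + z^2 + z*(2*l + 3)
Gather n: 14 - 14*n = 14 - 14*n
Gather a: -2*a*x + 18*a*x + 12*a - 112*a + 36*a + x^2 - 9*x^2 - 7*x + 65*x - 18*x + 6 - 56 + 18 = a*(16*x - 64) - 8*x^2 + 40*x - 32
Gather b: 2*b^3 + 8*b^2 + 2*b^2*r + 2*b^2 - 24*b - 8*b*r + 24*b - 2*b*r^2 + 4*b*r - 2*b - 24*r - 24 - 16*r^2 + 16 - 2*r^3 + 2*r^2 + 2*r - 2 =2*b^3 + b^2*(2*r + 10) + b*(-2*r^2 - 4*r - 2) - 2*r^3 - 14*r^2 - 22*r - 10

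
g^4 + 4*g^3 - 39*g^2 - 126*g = g*(g - 6)*(g + 3)*(g + 7)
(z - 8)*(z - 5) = z^2 - 13*z + 40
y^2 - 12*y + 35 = (y - 7)*(y - 5)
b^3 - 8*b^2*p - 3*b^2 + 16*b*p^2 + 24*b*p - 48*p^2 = (b - 3)*(b - 4*p)^2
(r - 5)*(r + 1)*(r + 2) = r^3 - 2*r^2 - 13*r - 10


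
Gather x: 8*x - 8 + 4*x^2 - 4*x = 4*x^2 + 4*x - 8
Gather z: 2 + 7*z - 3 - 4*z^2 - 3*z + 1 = -4*z^2 + 4*z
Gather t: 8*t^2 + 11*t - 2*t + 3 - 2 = 8*t^2 + 9*t + 1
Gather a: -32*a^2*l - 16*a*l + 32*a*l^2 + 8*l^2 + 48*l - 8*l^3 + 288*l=-32*a^2*l + a*(32*l^2 - 16*l) - 8*l^3 + 8*l^2 + 336*l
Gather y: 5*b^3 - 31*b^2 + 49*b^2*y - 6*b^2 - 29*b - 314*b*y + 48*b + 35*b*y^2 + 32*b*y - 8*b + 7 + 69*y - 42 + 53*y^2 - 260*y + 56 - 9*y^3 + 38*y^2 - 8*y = 5*b^3 - 37*b^2 + 11*b - 9*y^3 + y^2*(35*b + 91) + y*(49*b^2 - 282*b - 199) + 21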